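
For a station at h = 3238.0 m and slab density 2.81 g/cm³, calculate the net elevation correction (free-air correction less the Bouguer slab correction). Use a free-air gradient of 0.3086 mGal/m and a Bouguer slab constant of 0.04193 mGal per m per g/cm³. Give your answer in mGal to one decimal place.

Combined gradient = 0.3086 − 0.04193 × 2.81 = 0.1907767 mGal/m
Combined elevation correction = 0.1907767 × 3238.0 = 617.7 mGal

617.7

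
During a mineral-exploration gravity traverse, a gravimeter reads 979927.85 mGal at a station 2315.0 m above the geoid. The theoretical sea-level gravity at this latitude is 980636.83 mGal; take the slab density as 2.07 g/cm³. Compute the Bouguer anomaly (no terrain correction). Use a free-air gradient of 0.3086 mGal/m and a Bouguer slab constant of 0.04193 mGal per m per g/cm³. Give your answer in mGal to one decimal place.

Free-air correction = 0.3086 × 2315.0 = 714.41 mGal
Free-air anomaly = 979927.85 − 980636.83 + (714.41) = 5.43 mGal
Bouguer slab correction = 0.04193 × 2.07 × 2315.0 = 200.93 mGal
Simple Bouguer anomaly = 5.43 − (200.93) = -195.50 mGal

-195.5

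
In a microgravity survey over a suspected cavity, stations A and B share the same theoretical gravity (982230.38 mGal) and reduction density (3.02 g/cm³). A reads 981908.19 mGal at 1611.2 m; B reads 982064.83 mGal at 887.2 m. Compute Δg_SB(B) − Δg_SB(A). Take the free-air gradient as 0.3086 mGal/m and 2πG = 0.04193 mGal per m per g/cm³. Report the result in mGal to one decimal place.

24.9

Δg_SB(A) = 981908.19 − 982230.38 + 0.3086×1611.2 − 0.04193×3.02×1611.2 = -29.00 mGal
Δg_SB(B) = 982064.83 − 982230.38 + 0.3086×887.2 − 0.04193×3.02×887.2 = -4.10 mGal
Difference = -4.10 − (-29.00) = 24.90 mGal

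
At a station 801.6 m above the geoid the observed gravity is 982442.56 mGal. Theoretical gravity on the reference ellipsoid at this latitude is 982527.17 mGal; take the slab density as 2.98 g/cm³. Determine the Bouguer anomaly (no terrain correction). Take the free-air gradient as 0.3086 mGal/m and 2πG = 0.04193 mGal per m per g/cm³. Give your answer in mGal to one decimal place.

Free-air correction = 0.3086 × 801.6 = 247.37 mGal
Free-air anomaly = 982442.56 − 982527.17 + (247.37) = 162.76 mGal
Bouguer slab correction = 0.04193 × 2.98 × 801.6 = 100.16 mGal
Simple Bouguer anomaly = 162.76 − (100.16) = 62.60 mGal

62.6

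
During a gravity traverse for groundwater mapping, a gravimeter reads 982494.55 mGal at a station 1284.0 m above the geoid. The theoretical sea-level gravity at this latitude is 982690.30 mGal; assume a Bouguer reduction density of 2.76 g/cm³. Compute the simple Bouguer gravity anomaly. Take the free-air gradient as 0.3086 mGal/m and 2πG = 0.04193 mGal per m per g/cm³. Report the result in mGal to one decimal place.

Free-air correction = 0.3086 × 1284.0 = 396.24 mGal
Free-air anomaly = 982494.55 − 982690.30 + (396.24) = 200.49 mGal
Bouguer slab correction = 0.04193 × 2.76 × 1284.0 = 148.59 mGal
Simple Bouguer anomaly = 200.49 − (148.59) = 51.90 mGal

51.9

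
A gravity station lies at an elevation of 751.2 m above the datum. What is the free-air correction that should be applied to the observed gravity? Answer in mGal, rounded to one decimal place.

Free-air correction = 0.3086 × 751.2 = 231.8 mGal

231.8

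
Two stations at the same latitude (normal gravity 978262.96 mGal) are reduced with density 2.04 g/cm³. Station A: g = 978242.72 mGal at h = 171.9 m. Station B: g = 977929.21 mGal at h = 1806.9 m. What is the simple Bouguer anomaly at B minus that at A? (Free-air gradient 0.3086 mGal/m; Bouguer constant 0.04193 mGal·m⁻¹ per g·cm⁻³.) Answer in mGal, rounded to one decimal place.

51.2

Δg_SB(A) = 978242.72 − 978262.96 + 0.3086×171.9 − 0.04193×2.04×171.9 = 18.10 mGal
Δg_SB(B) = 977929.21 − 978262.96 + 0.3086×1806.9 − 0.04193×2.04×1806.9 = 69.30 mGal
Difference = 69.30 − (18.10) = 51.20 mGal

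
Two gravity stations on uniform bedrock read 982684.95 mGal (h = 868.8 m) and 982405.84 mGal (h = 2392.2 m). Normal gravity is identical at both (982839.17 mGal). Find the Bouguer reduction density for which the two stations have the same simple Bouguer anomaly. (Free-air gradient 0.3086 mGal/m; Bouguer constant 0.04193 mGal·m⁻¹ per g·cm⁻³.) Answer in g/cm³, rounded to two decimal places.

2.99

Δg_obs = 982405.84 − 982684.95 = -279.11 mGal over Δh = 2392.2 − 868.8 = 1523.4 m
Equal Bouguer anomalies ⇒ Δg_obs + (0.3086 − 0.04193ρ)·Δh = 0
0.3086 − 0.04193ρ = −Δg_obs/Δh = 0.18322
ρ = (0.3086 − 0.18322) / 0.04193 = 2.99 g/cm³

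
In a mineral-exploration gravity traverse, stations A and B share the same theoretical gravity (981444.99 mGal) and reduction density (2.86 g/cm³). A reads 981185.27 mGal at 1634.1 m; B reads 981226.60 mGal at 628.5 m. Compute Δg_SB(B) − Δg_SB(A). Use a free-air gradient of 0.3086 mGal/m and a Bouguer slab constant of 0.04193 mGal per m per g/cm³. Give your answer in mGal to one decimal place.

-148.4

Δg_SB(A) = 981185.27 − 981444.99 + 0.3086×1634.1 − 0.04193×2.86×1634.1 = 48.60 mGal
Δg_SB(B) = 981226.60 − 981444.99 + 0.3086×628.5 − 0.04193×2.86×628.5 = -99.80 mGal
Difference = -99.80 − (48.60) = -148.40 mGal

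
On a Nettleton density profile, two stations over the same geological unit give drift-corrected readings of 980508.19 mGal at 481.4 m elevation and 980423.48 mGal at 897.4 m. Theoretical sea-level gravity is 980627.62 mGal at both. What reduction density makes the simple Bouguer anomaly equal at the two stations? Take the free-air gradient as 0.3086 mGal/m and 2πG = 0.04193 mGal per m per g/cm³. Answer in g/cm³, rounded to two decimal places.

2.50

Δg_obs = 980423.48 − 980508.19 = -84.71 mGal over Δh = 897.4 − 481.4 = 416.0 m
Equal Bouguer anomalies ⇒ Δg_obs + (0.3086 − 0.04193ρ)·Δh = 0
0.3086 − 0.04193ρ = −Δg_obs/Δh = 0.20363
ρ = (0.3086 − 0.20363) / 0.04193 = 2.50 g/cm³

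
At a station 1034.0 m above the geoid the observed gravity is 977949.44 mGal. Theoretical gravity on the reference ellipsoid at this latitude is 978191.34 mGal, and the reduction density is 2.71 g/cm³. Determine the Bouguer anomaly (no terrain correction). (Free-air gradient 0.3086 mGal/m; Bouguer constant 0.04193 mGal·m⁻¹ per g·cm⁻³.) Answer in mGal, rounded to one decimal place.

Free-air correction = 0.3086 × 1034.0 = 319.09 mGal
Free-air anomaly = 977949.44 − 978191.34 + (319.09) = 77.19 mGal
Bouguer slab correction = 0.04193 × 2.71 × 1034.0 = 117.49 mGal
Simple Bouguer anomaly = 77.19 − (117.49) = -40.30 mGal

-40.3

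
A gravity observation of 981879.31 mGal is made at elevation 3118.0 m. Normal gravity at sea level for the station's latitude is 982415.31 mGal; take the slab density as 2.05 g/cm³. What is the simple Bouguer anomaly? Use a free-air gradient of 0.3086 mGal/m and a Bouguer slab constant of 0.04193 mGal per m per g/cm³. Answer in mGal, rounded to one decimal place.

158.2

Free-air correction = 0.3086 × 3118.0 = 962.21 mGal
Free-air anomaly = 981879.31 − 982415.31 + (962.21) = 426.21 mGal
Bouguer slab correction = 0.04193 × 2.05 × 3118.0 = 268.01 mGal
Simple Bouguer anomaly = 426.21 − (268.01) = 158.20 mGal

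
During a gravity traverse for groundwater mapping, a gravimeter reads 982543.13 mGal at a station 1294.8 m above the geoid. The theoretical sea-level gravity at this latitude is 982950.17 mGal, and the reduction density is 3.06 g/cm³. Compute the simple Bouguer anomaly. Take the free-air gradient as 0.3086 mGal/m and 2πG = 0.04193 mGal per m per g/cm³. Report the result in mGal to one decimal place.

Free-air correction = 0.3086 × 1294.8 = 399.58 mGal
Free-air anomaly = 982543.13 − 982950.17 + (399.58) = -7.46 mGal
Bouguer slab correction = 0.04193 × 3.06 × 1294.8 = 166.13 mGal
Simple Bouguer anomaly = -7.46 − (166.13) = -173.59 mGal

-173.6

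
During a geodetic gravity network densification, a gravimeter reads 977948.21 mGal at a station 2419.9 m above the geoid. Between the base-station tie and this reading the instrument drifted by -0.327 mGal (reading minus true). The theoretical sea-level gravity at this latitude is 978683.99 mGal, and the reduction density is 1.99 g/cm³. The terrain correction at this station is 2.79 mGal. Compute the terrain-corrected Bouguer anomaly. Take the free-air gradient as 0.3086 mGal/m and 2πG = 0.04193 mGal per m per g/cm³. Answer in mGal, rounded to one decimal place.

-187.8

Drift-corrected reading = 977948.21 − (-0.327) = 977948.537 mGal
Free-air correction = 0.3086 × 2419.9 = 746.78 mGal
Free-air anomaly = 977948.537 − 978683.99 + (746.78) = 11.327 mGal
Bouguer slab correction = 0.04193 × 1.99 × 2419.9 = 201.92 mGal
Simple Bouguer anomaly = 11.327 − (201.92) = -190.593 mGal
Complete Bouguer anomaly = -190.593 + 2.79 = -187.803 mGal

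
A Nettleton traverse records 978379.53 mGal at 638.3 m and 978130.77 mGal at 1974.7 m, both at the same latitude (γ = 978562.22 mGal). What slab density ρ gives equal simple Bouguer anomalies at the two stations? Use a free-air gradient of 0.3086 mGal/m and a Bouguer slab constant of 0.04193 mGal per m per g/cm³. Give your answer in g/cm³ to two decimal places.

2.92

Δg_obs = 978130.77 − 978379.53 = -248.76 mGal over Δh = 1974.7 − 638.3 = 1336.4 m
Equal Bouguer anomalies ⇒ Δg_obs + (0.3086 − 0.04193ρ)·Δh = 0
0.3086 − 0.04193ρ = −Δg_obs/Δh = 0.18614
ρ = (0.3086 − 0.18614) / 0.04193 = 2.92 g/cm³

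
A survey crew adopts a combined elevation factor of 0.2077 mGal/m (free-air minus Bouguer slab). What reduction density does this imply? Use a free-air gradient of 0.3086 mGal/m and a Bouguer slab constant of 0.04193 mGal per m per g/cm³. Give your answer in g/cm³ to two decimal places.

0.2077 = 0.3086 − 0.04193 × ρ
ρ = (0.3086 − 0.2077) / 0.04193 = 2.41 g/cm³

2.41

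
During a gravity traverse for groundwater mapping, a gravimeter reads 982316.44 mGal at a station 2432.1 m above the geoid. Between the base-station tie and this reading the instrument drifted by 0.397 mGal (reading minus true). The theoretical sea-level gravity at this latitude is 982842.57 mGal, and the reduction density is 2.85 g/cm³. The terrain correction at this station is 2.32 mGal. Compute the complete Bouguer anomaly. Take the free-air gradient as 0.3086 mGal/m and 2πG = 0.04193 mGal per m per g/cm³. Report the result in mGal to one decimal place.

-64.3

Drift-corrected reading = 982316.44 − (0.397) = 982316.043 mGal
Free-air correction = 0.3086 × 2432.1 = 750.55 mGal
Free-air anomaly = 982316.043 − 982842.57 + (750.55) = 224.023 mGal
Bouguer slab correction = 0.04193 × 2.85 × 2432.1 = 290.64 mGal
Simple Bouguer anomaly = 224.023 − (290.64) = -66.617 mGal
Complete Bouguer anomaly = -66.617 + 2.32 = -64.297 mGal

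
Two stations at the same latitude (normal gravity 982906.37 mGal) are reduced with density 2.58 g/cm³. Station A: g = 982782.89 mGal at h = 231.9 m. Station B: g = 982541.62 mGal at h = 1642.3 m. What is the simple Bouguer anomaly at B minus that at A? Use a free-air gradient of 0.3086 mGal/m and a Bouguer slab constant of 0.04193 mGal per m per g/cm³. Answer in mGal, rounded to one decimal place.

41.4

Δg_SB(A) = 982782.89 − 982906.37 + 0.3086×231.9 − 0.04193×2.58×231.9 = -77.00 mGal
Δg_SB(B) = 982541.62 − 982906.37 + 0.3086×1642.3 − 0.04193×2.58×1642.3 = -35.60 mGal
Difference = -35.60 − (-77.00) = 41.40 mGal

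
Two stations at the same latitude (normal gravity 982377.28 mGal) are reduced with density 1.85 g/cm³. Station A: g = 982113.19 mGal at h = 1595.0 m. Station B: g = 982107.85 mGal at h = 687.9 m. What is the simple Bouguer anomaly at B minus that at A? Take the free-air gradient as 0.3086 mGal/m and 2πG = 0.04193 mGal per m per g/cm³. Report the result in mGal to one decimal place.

Δg_SB(A) = 982113.19 − 982377.28 + 0.3086×1595.0 − 0.04193×1.85×1595.0 = 104.40 mGal
Δg_SB(B) = 982107.85 − 982377.28 + 0.3086×687.9 − 0.04193×1.85×687.9 = -110.50 mGal
Difference = -110.50 − (104.40) = -214.90 mGal

-214.9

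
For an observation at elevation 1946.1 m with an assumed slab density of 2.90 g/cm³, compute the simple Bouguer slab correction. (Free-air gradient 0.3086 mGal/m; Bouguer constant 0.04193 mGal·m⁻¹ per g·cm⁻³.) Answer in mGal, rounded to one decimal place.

Bouguer slab correction = 0.04193 × 2.90 × 1946.1 = 236.6 mGal

236.6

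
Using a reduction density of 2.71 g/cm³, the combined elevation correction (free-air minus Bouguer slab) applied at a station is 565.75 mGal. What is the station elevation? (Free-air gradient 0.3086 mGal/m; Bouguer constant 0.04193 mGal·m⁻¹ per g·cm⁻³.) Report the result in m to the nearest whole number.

Combined gradient = 0.3086 − 0.04193 × 2.71 = 0.1949697 mGal/m
h = 565.75 / 0.1949697 = 2901.73 m

2902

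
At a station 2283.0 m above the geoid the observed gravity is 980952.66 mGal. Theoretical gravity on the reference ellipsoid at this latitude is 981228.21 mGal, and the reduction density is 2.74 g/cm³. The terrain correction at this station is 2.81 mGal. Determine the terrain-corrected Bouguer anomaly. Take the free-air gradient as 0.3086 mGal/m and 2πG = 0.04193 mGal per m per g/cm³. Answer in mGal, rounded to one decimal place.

169.5

Free-air correction = 0.3086 × 2283.0 = 704.53 mGal
Free-air anomaly = 980952.66 − 981228.21 + (704.53) = 428.98 mGal
Bouguer slab correction = 0.04193 × 2.74 × 2283.0 = 262.29 mGal
Simple Bouguer anomaly = 428.98 − (262.29) = 166.69 mGal
Complete Bouguer anomaly = 166.69 + 2.81 = 169.50 mGal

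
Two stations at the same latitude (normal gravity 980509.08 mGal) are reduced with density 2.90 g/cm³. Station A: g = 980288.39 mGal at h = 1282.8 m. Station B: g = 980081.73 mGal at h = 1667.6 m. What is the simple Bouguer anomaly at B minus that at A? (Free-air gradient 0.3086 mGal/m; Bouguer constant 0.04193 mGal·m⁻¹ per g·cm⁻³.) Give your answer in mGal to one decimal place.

Δg_SB(A) = 980288.39 − 980509.08 + 0.3086×1282.8 − 0.04193×2.90×1282.8 = 19.20 mGal
Δg_SB(B) = 980081.73 − 980509.08 + 0.3086×1667.6 − 0.04193×2.90×1667.6 = -115.50 mGal
Difference = -115.50 − (19.20) = -134.70 mGal

-134.7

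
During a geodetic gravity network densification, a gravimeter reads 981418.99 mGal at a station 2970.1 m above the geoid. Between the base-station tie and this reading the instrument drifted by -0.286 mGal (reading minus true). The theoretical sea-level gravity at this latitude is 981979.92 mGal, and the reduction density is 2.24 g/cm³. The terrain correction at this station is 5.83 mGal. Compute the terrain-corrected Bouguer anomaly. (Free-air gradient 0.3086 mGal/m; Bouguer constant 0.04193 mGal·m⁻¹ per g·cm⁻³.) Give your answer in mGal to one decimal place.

82.8

Drift-corrected reading = 981418.99 − (-0.286) = 981419.276 mGal
Free-air correction = 0.3086 × 2970.1 = 916.57 mGal
Free-air anomaly = 981419.276 − 981979.92 + (916.57) = 355.926 mGal
Bouguer slab correction = 0.04193 × 2.24 × 2970.1 = 278.96 mGal
Simple Bouguer anomaly = 355.926 − (278.96) = 76.966 mGal
Complete Bouguer anomaly = 76.966 + 5.83 = 82.796 mGal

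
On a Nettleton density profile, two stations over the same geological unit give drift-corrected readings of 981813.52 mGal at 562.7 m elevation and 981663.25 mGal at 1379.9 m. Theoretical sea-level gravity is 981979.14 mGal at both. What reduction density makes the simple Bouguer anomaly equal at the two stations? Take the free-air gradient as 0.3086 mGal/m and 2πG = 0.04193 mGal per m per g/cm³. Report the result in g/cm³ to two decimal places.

2.97

Δg_obs = 981663.25 − 981813.52 = -150.27 mGal over Δh = 1379.9 − 562.7 = 817.2 m
Equal Bouguer anomalies ⇒ Δg_obs + (0.3086 − 0.04193ρ)·Δh = 0
0.3086 − 0.04193ρ = −Δg_obs/Δh = 0.18388
ρ = (0.3086 − 0.18388) / 0.04193 = 2.97 g/cm³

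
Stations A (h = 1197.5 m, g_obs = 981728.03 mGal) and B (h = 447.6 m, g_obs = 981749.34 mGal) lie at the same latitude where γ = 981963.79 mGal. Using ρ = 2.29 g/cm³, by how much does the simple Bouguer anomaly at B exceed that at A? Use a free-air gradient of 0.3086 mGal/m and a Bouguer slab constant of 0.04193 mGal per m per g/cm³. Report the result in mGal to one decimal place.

-138.1

Δg_SB(A) = 981728.03 − 981963.79 + 0.3086×1197.5 − 0.04193×2.29×1197.5 = 18.80 mGal
Δg_SB(B) = 981749.34 − 981963.79 + 0.3086×447.6 − 0.04193×2.29×447.6 = -119.30 mGal
Difference = -119.30 − (18.80) = -138.10 mGal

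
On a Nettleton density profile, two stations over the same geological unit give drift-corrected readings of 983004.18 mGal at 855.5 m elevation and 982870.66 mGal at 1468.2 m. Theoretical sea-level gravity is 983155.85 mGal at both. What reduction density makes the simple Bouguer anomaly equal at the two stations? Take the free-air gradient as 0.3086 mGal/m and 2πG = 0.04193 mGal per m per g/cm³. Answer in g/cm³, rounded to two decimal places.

Δg_obs = 982870.66 − 983004.18 = -133.52 mGal over Δh = 1468.2 − 855.5 = 612.7 m
Equal Bouguer anomalies ⇒ Δg_obs + (0.3086 − 0.04193ρ)·Δh = 0
0.3086 − 0.04193ρ = −Δg_obs/Δh = 0.21792
ρ = (0.3086 − 0.21792) / 0.04193 = 2.16 g/cm³

2.16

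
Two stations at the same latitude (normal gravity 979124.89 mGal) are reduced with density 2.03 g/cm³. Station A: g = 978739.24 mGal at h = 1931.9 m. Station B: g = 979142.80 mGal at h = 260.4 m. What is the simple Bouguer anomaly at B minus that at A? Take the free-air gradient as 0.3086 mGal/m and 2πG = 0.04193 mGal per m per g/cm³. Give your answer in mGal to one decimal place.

Δg_SB(A) = 978739.24 − 979124.89 + 0.3086×1931.9 − 0.04193×2.03×1931.9 = 46.10 mGal
Δg_SB(B) = 979142.80 − 979124.89 + 0.3086×260.4 − 0.04193×2.03×260.4 = 76.10 mGal
Difference = 76.10 − (46.10) = 30.00 mGal

30.0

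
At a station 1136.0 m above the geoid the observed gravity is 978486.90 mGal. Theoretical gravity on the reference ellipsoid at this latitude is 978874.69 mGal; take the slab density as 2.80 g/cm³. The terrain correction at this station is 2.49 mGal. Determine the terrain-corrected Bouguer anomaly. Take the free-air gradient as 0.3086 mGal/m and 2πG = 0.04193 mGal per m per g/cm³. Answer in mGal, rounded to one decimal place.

Free-air correction = 0.3086 × 1136.0 = 350.57 mGal
Free-air anomaly = 978486.90 − 978874.69 + (350.57) = -37.22 mGal
Bouguer slab correction = 0.04193 × 2.80 × 1136.0 = 133.37 mGal
Simple Bouguer anomaly = -37.22 − (133.37) = -170.59 mGal
Complete Bouguer anomaly = -170.59 + 2.49 = -168.10 mGal

-168.1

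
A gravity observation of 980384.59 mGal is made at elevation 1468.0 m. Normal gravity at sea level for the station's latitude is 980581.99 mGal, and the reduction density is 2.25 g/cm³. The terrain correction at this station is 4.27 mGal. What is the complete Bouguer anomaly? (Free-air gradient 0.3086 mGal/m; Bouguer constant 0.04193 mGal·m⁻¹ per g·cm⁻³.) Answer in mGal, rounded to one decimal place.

Free-air correction = 0.3086 × 1468.0 = 453.02 mGal
Free-air anomaly = 980384.59 − 980581.99 + (453.02) = 255.62 mGal
Bouguer slab correction = 0.04193 × 2.25 × 1468.0 = 138.49 mGal
Simple Bouguer anomaly = 255.62 − (138.49) = 117.13 mGal
Complete Bouguer anomaly = 117.13 + 4.27 = 121.40 mGal

121.4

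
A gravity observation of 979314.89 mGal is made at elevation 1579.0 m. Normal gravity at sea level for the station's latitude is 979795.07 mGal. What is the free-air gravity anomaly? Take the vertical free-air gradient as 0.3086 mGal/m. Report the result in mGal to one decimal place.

7.1

Free-air correction = 0.3086 × 1579.0 = 487.28 mGal
Free-air anomaly = 979314.89 − 979795.07 + (487.28) = 7.10 mGal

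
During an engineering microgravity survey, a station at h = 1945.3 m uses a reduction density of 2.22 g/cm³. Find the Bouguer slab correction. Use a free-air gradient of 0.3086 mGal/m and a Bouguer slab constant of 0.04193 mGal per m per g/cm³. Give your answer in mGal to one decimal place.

Bouguer slab correction = 0.04193 × 2.22 × 1945.3 = 181.1 mGal

181.1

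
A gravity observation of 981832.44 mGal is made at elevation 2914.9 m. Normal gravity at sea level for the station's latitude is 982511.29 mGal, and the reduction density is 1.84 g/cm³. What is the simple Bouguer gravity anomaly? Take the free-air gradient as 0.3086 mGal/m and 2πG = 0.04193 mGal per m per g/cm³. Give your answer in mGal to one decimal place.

-4.2

Free-air correction = 0.3086 × 2914.9 = 899.54 mGal
Free-air anomaly = 981832.44 − 982511.29 + (899.54) = 220.69 mGal
Bouguer slab correction = 0.04193 × 1.84 × 2914.9 = 224.89 mGal
Simple Bouguer anomaly = 220.69 − (224.89) = -4.20 mGal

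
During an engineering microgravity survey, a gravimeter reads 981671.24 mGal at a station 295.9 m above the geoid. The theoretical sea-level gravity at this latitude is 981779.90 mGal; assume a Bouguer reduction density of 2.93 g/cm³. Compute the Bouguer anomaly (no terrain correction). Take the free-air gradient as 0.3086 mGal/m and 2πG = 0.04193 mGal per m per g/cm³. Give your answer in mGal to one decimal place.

-53.7

Free-air correction = 0.3086 × 295.9 = 91.31 mGal
Free-air anomaly = 981671.24 − 981779.90 + (91.31) = -17.35 mGal
Bouguer slab correction = 0.04193 × 2.93 × 295.9 = 36.35 mGal
Simple Bouguer anomaly = -17.35 − (36.35) = -53.70 mGal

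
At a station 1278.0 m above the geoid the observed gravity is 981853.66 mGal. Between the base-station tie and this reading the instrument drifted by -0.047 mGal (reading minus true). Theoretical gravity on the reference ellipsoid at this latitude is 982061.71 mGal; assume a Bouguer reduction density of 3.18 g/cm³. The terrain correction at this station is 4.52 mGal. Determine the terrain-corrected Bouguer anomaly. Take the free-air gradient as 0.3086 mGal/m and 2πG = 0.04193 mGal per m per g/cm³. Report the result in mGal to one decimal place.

Drift-corrected reading = 981853.66 − (-0.047) = 981853.707 mGal
Free-air correction = 0.3086 × 1278.0 = 394.39 mGal
Free-air anomaly = 981853.707 − 982061.71 + (394.39) = 186.387 mGal
Bouguer slab correction = 0.04193 × 3.18 × 1278.0 = 170.41 mGal
Simple Bouguer anomaly = 186.387 − (170.41) = 15.977 mGal
Complete Bouguer anomaly = 15.977 + 4.52 = 20.497 mGal

20.5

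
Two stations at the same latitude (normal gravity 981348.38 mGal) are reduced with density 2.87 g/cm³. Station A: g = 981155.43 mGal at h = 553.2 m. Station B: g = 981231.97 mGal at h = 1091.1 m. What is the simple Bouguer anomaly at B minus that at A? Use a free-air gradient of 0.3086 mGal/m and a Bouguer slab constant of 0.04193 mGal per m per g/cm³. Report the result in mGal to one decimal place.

Δg_SB(A) = 981155.43 − 981348.38 + 0.3086×553.2 − 0.04193×2.87×553.2 = -88.80 mGal
Δg_SB(B) = 981231.97 − 981348.38 + 0.3086×1091.1 − 0.04193×2.87×1091.1 = 89.00 mGal
Difference = 89.00 − (-88.80) = 177.80 mGal

177.8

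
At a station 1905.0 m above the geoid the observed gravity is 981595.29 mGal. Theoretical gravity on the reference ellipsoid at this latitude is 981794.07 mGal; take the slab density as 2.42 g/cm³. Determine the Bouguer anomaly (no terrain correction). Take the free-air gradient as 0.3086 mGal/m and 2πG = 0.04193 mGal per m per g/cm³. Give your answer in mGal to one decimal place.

195.8

Free-air correction = 0.3086 × 1905.0 = 587.88 mGal
Free-air anomaly = 981595.29 − 981794.07 + (587.88) = 389.10 mGal
Bouguer slab correction = 0.04193 × 2.42 × 1905.0 = 193.30 mGal
Simple Bouguer anomaly = 389.10 − (193.30) = 195.80 mGal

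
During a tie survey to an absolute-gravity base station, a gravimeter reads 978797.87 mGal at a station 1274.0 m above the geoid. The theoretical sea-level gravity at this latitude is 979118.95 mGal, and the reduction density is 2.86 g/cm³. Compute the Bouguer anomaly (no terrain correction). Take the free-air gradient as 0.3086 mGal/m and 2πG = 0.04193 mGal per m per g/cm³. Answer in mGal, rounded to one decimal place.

-80.7

Free-air correction = 0.3086 × 1274.0 = 393.16 mGal
Free-air anomaly = 978797.87 − 979118.95 + (393.16) = 72.08 mGal
Bouguer slab correction = 0.04193 × 2.86 × 1274.0 = 152.78 mGal
Simple Bouguer anomaly = 72.08 − (152.78) = -80.70 mGal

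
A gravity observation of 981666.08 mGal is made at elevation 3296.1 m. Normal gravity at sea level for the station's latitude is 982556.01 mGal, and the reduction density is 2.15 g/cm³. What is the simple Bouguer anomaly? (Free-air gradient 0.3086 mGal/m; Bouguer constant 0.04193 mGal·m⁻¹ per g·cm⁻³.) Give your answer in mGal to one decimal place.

Free-air correction = 0.3086 × 3296.1 = 1017.18 mGal
Free-air anomaly = 981666.08 − 982556.01 + (1017.18) = 127.25 mGal
Bouguer slab correction = 0.04193 × 2.15 × 3296.1 = 297.14 mGal
Simple Bouguer anomaly = 127.25 − (297.14) = -169.89 mGal

-169.9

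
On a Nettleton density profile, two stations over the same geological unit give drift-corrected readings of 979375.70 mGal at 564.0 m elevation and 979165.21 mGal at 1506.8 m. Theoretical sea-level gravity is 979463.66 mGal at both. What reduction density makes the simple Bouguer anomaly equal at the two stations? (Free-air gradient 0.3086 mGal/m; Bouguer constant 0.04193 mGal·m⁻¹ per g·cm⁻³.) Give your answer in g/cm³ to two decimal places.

Δg_obs = 979165.21 − 979375.70 = -210.49 mGal over Δh = 1506.8 − 564.0 = 942.8 m
Equal Bouguer anomalies ⇒ Δg_obs + (0.3086 − 0.04193ρ)·Δh = 0
0.3086 − 0.04193ρ = −Δg_obs/Δh = 0.22326
ρ = (0.3086 − 0.22326) / 0.04193 = 2.04 g/cm³

2.04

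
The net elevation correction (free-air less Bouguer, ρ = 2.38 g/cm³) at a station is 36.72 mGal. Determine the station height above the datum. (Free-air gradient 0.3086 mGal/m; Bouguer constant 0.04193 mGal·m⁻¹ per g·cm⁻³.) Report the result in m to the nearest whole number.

Combined gradient = 0.3086 − 0.04193 × 2.38 = 0.2088066 mGal/m
h = 36.72 / 0.2088066 = 175.86 m

176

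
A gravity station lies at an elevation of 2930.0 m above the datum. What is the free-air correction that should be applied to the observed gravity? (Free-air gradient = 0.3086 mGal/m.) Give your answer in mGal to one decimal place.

Free-air correction = 0.3086 × 2930.0 = 904.2 mGal

904.2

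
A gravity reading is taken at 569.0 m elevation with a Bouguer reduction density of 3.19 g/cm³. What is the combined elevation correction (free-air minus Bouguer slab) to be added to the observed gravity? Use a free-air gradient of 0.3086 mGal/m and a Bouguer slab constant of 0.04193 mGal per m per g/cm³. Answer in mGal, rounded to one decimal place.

Combined gradient = 0.3086 − 0.04193 × 3.19 = 0.1748433 mGal/m
Combined elevation correction = 0.1748433 × 569.0 = 99.5 mGal

99.5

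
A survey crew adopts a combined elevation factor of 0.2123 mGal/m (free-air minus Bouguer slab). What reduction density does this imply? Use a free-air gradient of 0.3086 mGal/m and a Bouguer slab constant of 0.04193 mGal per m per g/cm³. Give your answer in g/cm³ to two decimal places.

0.2123 = 0.3086 − 0.04193 × ρ
ρ = (0.3086 − 0.2123) / 0.04193 = 2.30 g/cm³

2.30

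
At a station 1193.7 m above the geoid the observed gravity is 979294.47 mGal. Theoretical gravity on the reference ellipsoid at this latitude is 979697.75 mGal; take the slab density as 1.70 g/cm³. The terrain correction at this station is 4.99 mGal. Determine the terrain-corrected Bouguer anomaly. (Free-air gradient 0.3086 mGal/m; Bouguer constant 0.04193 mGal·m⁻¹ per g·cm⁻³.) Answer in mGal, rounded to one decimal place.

Free-air correction = 0.3086 × 1193.7 = 368.38 mGal
Free-air anomaly = 979294.47 − 979697.75 + (368.38) = -34.90 mGal
Bouguer slab correction = 0.04193 × 1.70 × 1193.7 = 85.09 mGal
Simple Bouguer anomaly = -34.90 − (85.09) = -119.99 mGal
Complete Bouguer anomaly = -119.99 + 4.99 = -115.00 mGal

-115.0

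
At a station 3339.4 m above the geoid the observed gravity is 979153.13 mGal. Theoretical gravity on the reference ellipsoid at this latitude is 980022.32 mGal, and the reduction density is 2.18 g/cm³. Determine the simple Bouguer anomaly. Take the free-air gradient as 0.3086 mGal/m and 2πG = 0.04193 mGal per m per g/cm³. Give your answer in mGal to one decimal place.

Free-air correction = 0.3086 × 3339.4 = 1030.54 mGal
Free-air anomaly = 979153.13 − 980022.32 + (1030.54) = 161.35 mGal
Bouguer slab correction = 0.04193 × 2.18 × 3339.4 = 305.25 mGal
Simple Bouguer anomaly = 161.35 − (305.25) = -143.90 mGal

-143.9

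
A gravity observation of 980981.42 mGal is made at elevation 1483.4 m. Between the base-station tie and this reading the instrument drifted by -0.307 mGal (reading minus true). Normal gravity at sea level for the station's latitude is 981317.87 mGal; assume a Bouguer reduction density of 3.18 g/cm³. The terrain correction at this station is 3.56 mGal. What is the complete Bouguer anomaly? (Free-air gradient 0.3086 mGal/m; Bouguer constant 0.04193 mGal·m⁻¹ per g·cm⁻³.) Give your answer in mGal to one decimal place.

-72.6

Drift-corrected reading = 980981.42 − (-0.307) = 980981.727 mGal
Free-air correction = 0.3086 × 1483.4 = 457.78 mGal
Free-air anomaly = 980981.727 − 981317.87 + (457.78) = 121.637 mGal
Bouguer slab correction = 0.04193 × 3.18 × 1483.4 = 197.79 mGal
Simple Bouguer anomaly = 121.637 − (197.79) = -76.153 mGal
Complete Bouguer anomaly = -76.153 + 3.56 = -72.593 mGal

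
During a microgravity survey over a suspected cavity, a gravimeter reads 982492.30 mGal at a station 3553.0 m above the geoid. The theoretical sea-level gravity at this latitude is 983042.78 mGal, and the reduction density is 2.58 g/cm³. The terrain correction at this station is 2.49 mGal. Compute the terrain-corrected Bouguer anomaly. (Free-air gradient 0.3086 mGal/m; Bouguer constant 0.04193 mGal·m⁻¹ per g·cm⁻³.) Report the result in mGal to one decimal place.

Free-air correction = 0.3086 × 3553.0 = 1096.46 mGal
Free-air anomaly = 982492.30 − 983042.78 + (1096.46) = 545.98 mGal
Bouguer slab correction = 0.04193 × 2.58 × 3553.0 = 384.36 mGal
Simple Bouguer anomaly = 545.98 − (384.36) = 161.62 mGal
Complete Bouguer anomaly = 161.62 + 2.49 = 164.11 mGal

164.1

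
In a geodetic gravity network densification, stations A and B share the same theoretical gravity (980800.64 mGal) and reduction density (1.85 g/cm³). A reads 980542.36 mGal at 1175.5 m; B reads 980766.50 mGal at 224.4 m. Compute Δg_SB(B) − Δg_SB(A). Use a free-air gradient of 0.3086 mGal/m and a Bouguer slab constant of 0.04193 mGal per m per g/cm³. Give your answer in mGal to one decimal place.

Δg_SB(A) = 980542.36 − 980800.64 + 0.3086×1175.5 − 0.04193×1.85×1175.5 = 13.30 mGal
Δg_SB(B) = 980766.50 − 980800.64 + 0.3086×224.4 − 0.04193×1.85×224.4 = 17.70 mGal
Difference = 17.70 − (13.30) = 4.40 mGal

4.4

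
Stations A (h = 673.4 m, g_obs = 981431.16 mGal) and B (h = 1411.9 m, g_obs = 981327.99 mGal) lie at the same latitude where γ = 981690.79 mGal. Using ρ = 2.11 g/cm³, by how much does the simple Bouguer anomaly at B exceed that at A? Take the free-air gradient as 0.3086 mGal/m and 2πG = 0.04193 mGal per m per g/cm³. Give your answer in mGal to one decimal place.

Δg_SB(A) = 981431.16 − 981690.79 + 0.3086×673.4 − 0.04193×2.11×673.4 = -111.40 mGal
Δg_SB(B) = 981327.99 − 981690.79 + 0.3086×1411.9 − 0.04193×2.11×1411.9 = -52.00 mGal
Difference = -52.00 − (-111.40) = 59.40 mGal

59.4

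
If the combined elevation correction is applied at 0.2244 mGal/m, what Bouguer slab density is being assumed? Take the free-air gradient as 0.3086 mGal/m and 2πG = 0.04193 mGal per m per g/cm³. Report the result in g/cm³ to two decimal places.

0.2244 = 0.3086 − 0.04193 × ρ
ρ = (0.3086 − 0.2244) / 0.04193 = 2.01 g/cm³

2.01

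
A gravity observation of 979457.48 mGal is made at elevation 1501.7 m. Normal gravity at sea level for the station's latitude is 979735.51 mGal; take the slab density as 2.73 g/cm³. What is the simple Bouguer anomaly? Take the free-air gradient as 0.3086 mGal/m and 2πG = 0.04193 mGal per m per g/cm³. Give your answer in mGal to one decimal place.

Free-air correction = 0.3086 × 1501.7 = 463.42 mGal
Free-air anomaly = 979457.48 − 979735.51 + (463.42) = 185.39 mGal
Bouguer slab correction = 0.04193 × 2.73 × 1501.7 = 171.90 mGal
Simple Bouguer anomaly = 185.39 − (171.90) = 13.49 mGal

13.5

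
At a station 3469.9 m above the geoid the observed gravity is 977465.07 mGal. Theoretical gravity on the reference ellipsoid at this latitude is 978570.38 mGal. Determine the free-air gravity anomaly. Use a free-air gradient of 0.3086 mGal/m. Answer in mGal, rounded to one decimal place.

Free-air correction = 0.3086 × 3469.9 = 1070.81 mGal
Free-air anomaly = 977465.07 − 978570.38 + (1070.81) = -34.50 mGal

-34.5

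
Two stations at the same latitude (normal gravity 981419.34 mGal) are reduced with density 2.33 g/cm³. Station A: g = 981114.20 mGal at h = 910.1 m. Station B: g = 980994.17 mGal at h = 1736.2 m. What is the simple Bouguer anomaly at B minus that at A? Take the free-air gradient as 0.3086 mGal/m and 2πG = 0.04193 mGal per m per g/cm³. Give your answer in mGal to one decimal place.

54.2

Δg_SB(A) = 981114.20 − 981419.34 + 0.3086×910.1 − 0.04193×2.33×910.1 = -113.20 mGal
Δg_SB(B) = 980994.17 − 981419.34 + 0.3086×1736.2 − 0.04193×2.33×1736.2 = -59.00 mGal
Difference = -59.00 − (-113.20) = 54.20 mGal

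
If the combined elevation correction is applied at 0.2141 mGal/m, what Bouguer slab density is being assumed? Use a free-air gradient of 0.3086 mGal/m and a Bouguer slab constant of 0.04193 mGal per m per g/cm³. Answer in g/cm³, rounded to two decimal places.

0.2141 = 0.3086 − 0.04193 × ρ
ρ = (0.3086 − 0.2141) / 0.04193 = 2.25 g/cm³

2.25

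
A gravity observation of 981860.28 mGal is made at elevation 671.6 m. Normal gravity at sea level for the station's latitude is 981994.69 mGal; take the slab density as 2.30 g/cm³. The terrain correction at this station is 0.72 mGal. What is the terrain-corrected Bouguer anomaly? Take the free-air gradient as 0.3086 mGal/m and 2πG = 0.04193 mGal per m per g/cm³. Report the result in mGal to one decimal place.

8.8

Free-air correction = 0.3086 × 671.6 = 207.26 mGal
Free-air anomaly = 981860.28 − 981994.69 + (207.26) = 72.85 mGal
Bouguer slab correction = 0.04193 × 2.30 × 671.6 = 64.77 mGal
Simple Bouguer anomaly = 72.85 − (64.77) = 8.08 mGal
Complete Bouguer anomaly = 8.08 + 0.72 = 8.80 mGal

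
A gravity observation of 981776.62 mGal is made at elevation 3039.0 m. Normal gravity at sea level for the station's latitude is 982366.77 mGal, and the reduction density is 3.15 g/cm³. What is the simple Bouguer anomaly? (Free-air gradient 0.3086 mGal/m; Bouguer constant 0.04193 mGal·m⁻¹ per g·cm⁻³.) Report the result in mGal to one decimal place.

Free-air correction = 0.3086 × 3039.0 = 937.84 mGal
Free-air anomaly = 981776.62 − 982366.77 + (937.84) = 347.69 mGal
Bouguer slab correction = 0.04193 × 3.15 × 3039.0 = 401.39 mGal
Simple Bouguer anomaly = 347.69 − (401.39) = -53.70 mGal

-53.7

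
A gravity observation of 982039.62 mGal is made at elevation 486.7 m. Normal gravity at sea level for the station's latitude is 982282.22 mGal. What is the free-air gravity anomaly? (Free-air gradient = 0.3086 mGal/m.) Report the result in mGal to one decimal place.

Free-air correction = 0.3086 × 486.7 = 150.20 mGal
Free-air anomaly = 982039.62 − 982282.22 + (150.20) = -92.40 mGal

-92.4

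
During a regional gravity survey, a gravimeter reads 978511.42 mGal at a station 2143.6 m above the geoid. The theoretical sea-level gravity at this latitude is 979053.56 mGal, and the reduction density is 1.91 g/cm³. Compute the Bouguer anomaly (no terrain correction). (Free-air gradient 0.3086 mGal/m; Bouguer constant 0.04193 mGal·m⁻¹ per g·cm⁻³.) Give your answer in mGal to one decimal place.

-52.3

Free-air correction = 0.3086 × 2143.6 = 661.51 mGal
Free-air anomaly = 978511.42 − 979053.56 + (661.51) = 119.37 mGal
Bouguer slab correction = 0.04193 × 1.91 × 2143.6 = 171.67 mGal
Simple Bouguer anomaly = 119.37 − (171.67) = -52.30 mGal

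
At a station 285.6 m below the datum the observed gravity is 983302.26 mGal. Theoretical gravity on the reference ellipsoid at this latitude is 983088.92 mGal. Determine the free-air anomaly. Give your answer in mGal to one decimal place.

Free-air correction = 0.3086 × -285.6 = -88.14 mGal
Free-air anomaly = 983302.26 − 983088.92 + (-88.14) = 125.20 mGal

125.2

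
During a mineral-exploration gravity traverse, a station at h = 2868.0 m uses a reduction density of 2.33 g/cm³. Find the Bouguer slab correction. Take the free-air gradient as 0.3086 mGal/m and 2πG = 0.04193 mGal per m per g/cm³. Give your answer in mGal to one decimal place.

Bouguer slab correction = 0.04193 × 2.33 × 2868.0 = 280.2 mGal

280.2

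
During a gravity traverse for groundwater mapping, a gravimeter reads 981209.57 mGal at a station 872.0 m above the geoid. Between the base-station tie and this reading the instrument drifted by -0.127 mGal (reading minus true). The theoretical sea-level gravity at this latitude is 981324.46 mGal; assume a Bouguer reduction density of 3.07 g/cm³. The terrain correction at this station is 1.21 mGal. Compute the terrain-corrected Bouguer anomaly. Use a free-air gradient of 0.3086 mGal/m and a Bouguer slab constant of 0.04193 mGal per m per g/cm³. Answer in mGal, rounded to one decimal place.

43.3

Drift-corrected reading = 981209.57 − (-0.127) = 981209.697 mGal
Free-air correction = 0.3086 × 872.0 = 269.10 mGal
Free-air anomaly = 981209.697 − 981324.46 + (269.10) = 154.337 mGal
Bouguer slab correction = 0.04193 × 3.07 × 872.0 = 112.25 mGal
Simple Bouguer anomaly = 154.337 − (112.25) = 42.087 mGal
Complete Bouguer anomaly = 42.087 + 1.21 = 43.297 mGal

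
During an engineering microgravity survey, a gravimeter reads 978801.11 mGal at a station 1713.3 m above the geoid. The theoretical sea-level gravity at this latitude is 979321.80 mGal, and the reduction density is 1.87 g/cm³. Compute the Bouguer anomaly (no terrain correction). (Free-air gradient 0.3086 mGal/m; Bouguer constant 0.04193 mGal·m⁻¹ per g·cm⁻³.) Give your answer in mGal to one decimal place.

Free-air correction = 0.3086 × 1713.3 = 528.72 mGal
Free-air anomaly = 978801.11 − 979321.80 + (528.72) = 8.03 mGal
Bouguer slab correction = 0.04193 × 1.87 × 1713.3 = 134.34 mGal
Simple Bouguer anomaly = 8.03 − (134.34) = -126.31 mGal

-126.3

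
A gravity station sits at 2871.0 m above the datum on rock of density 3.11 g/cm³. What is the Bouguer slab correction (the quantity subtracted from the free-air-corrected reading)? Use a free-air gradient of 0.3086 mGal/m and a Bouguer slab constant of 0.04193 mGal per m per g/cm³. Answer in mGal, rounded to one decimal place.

Bouguer slab correction = 0.04193 × 3.11 × 2871.0 = 374.4 mGal

374.4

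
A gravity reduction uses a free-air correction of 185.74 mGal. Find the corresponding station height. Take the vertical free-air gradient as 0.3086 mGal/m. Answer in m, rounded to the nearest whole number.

h = 185.74 / 0.3086 = 601.88 m

602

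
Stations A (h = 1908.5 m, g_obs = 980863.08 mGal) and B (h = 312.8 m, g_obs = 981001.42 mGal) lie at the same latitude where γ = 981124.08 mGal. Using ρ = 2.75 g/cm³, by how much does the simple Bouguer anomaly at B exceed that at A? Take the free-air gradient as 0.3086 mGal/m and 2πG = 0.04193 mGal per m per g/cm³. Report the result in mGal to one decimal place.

-170.1

Δg_SB(A) = 980863.08 − 981124.08 + 0.3086×1908.5 − 0.04193×2.75×1908.5 = 107.90 mGal
Δg_SB(B) = 981001.42 − 981124.08 + 0.3086×312.8 − 0.04193×2.75×312.8 = -62.20 mGal
Difference = -62.20 − (107.90) = -170.10 mGal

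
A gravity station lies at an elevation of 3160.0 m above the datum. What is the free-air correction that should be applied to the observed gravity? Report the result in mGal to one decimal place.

Free-air correction = 0.3086 × 3160.0 = 975.2 mGal

975.2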